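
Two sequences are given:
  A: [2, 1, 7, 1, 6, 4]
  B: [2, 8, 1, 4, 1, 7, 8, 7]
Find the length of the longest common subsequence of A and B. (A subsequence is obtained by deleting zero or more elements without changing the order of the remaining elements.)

A longest common subsequence is 2, 1, 7 (length 3); the LCS DP confirms no longer common subsequence exists.

3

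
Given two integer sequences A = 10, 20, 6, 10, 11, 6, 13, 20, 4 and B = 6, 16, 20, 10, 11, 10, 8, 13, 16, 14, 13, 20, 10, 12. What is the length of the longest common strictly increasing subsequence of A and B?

For each value that appears in both, track the longest common increasing run ending there.
The best achievable length is 5; one witness is 6, 10, 11, 13, 20 (A-positions 3,4,5,7,8, B-positions 1,4,5,8,12).

5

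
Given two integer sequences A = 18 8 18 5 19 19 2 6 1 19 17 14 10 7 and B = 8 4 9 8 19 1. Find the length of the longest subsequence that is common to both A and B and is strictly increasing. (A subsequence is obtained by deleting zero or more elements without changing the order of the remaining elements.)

A longest common strictly increasing subsequence is 8, 19 (length 2); it appears in order in both A and B, and no longer such subsequence exists.

2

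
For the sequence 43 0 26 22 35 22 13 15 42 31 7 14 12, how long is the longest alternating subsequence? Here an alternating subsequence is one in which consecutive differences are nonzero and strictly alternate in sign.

10

A longest alternating subsequence is 43, 0, 26, 22, 35, 13, 15, 7, 14, 12 (positions 1,2,3,4,5,7,8,11,12,13); its 9 consecutive differences strictly alternate in sign, and length 10 is optimal.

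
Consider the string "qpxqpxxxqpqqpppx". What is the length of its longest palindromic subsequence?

One longest palindromic subsequence is xqpxxxpqx (positions 3,4,5,6,7,8,10,12,16); it reads the same forward and backward, and the interval DP gives dp[1][16] = 9.

9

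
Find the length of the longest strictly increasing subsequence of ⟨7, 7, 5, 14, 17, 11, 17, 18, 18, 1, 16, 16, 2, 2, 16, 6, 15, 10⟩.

Let dp[i] be the longest increasing subsequence ending at position i. Then dp = [1, 1, 1, 2, 3, 2, 3, 4, 4, 1, 3, 3, 2, 2, 3, 3, 4, 4].
The maximum is 4; one witness is 7, 14, 17, 18 at positions 1,4,5,8.

4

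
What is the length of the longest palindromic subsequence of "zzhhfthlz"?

5

One longest palindromic subsequence is zhthz (positions 1,4,6,7,9); it reads the same forward and backward, and the interval DP gives dp[1][9] = 5.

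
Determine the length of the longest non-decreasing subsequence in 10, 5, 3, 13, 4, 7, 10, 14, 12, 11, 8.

5

Scanning left to right, the best length ending at each element is: 10→1, 5→1, 3→1, 13→2, 4→2, 7→3, 10→4, 14→5, 12→5, 11→5, 8→4.
So the longest non-decreasing subsequence has length 5, e.g. 3, 4, 7, 10, 14.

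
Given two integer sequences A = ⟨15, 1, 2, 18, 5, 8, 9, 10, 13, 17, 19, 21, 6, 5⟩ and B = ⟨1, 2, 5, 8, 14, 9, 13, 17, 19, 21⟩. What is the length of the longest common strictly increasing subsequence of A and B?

For each value that appears in both, track the longest common increasing run ending there.
The best achievable length is 9; one witness is 1, 2, 5, 8, 9, 13, 17, 19, 21 (A-positions 2,3,5,6,7,9,10,11,12, B-positions 1,2,3,4,6,7,8,9,10).

9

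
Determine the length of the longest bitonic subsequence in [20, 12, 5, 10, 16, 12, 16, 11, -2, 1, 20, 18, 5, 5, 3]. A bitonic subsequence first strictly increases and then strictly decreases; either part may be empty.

8

Let inc[i] be the LIS ending at i and dec[i] the longest strictly decreasing subsequence starting at i. inc = [1, 1, 1, 2, 3, 3, 4, 3, 1, 2, 5, 5, 3, 3, 3], dec = [6, 4, 2, 3, 5, 4, 4, 3, 1, 1, 4, 3, 2, 2, 1].
max_i inc[i]+dec[i]−1 = 8, with one witness 5, 10, 12, 16, 20, 18, 5, 3.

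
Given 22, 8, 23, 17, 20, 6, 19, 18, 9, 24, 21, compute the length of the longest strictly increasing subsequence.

4

One longest increasing subsequence is 8, 17, 20, 24 (positions 2,4,5,10), of length 4; no longer one exists.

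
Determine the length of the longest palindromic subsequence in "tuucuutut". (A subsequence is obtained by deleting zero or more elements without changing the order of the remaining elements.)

7

Using dp[i][j] = 2 + dp[i+1][j−1] if the ends match, else max(dp[i+1][j], dp[i][j−1]):
dp[1][9] = 7. A witness is tuuuuut at positions 1,2,3,5,6,8,9.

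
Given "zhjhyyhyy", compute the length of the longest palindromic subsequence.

One longest palindromic subsequence is yyhyy (positions 5,6,7,8,9); it reads the same forward and backward, and the interval DP gives dp[1][9] = 5.

5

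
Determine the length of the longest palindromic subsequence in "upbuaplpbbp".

7

One longest palindromic subsequence is pbplpbp (positions 2,3,6,7,8,10,11); it reads the same forward and backward, and the interval DP gives dp[1][11] = 7.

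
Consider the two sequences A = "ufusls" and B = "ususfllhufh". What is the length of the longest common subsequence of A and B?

A longest common subsequence is uusl (length 4); the LCS DP confirms no longer common subsequence exists.

4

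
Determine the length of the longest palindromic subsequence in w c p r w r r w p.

Using dp[i][j] = 2 + dp[i+1][j−1] if the ends match, else max(dp[i+1][j], dp[i][j−1]):
dp[1][9] = 6. A witness is pwrrwp at positions 3,5,6,7,8,9.

6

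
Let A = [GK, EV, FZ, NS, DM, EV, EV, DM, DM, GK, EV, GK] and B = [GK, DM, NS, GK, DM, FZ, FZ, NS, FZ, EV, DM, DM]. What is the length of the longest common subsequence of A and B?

6

Backtracking the LCS table gives one alignment: GK (A1,B4) → FZ (A3,B7) → NS (A4,B8) → EV (A7,B10) → DM (A8,B11) → DM (A9,B12).
So the longest common subsequence has length 6.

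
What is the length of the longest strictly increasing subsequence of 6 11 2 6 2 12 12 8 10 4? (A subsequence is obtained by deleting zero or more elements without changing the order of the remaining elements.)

Scanning left to right, the best length ending at each element is: 6→1, 11→2, 2→1, 6→2, 2→1, 12→3, 12→3, 8→3, 10→4, 4→2.
So the longest increasing subsequence has length 4, e.g. 2, 6, 8, 10.

4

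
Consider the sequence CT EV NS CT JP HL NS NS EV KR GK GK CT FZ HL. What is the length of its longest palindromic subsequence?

One longest palindromic subsequence is CT EV NS NS NS EV CT (positions 1,2,3,7,8,9,13); it reads the same forward and backward, and the interval DP gives dp[1][15] = 7.

7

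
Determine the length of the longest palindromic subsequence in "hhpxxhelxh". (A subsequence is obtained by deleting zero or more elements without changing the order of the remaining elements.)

6

One longest palindromic subsequence is hhxxhh (positions 1,2,4,5,6,10); it reads the same forward and backward, and the interval DP gives dp[1][10] = 6.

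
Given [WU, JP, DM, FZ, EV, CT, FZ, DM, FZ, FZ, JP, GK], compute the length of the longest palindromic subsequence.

Using dp[i][j] = 2 + dp[i+1][j−1] if the ends match, else max(dp[i+1][j], dp[i][j−1]):
dp[1][12] = 7. A witness is JP FZ FZ DM FZ FZ JP at positions 2,4,7,8,9,10,11.

7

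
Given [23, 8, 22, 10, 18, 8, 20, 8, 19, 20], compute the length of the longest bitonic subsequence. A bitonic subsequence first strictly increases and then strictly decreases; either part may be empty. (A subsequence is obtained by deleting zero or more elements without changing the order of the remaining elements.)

Let inc[i] be the LIS ending at i and dec[i] the longest strictly decreasing subsequence starting at i. inc = [1, 1, 2, 2, 3, 1, 4, 1, 4, 5], dec = [4, 1, 3, 2, 2, 1, 2, 1, 1, 1].
max_i inc[i]+dec[i]−1 = 5, with one witness 8, 10, 18, 20, 19.

5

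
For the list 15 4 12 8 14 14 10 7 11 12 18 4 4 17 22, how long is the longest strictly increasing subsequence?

7

Let dp[i] be the longest increasing subsequence ending at position i. Then dp = [1, 1, 2, 2, 3, 3, 3, 2, 4, 5, 6, 1, 1, 6, 7].
The maximum is 7; one witness is 4, 8, 10, 11, 12, 18, 22 at positions 2,4,7,9,10,11,15.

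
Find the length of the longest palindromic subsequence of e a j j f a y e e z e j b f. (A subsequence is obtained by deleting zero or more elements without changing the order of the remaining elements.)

6

One longest palindromic subsequence is eajjae (positions 1,2,3,4,6,11); it reads the same forward and backward, and the interval DP gives dp[1][14] = 6.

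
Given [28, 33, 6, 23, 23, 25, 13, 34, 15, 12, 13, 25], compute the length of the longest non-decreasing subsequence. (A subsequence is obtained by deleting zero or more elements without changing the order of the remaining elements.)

Let dp[i] be the longest non-decreasing subsequence ending at position i. Then dp = [1, 2, 1, 2, 3, 4, 2, 5, 3, 2, 3, 5].
The maximum is 5; one witness is 6, 23, 23, 25, 34 at positions 3,4,5,6,8.

5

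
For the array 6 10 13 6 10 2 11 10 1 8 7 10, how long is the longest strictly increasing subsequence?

Scanning left to right, the best length ending at each element is: 6→1, 10→2, 13→3, 6→1, 10→2, 2→1, 11→3, 10→2, 1→1, 8→2, 7→2, 10→3.
So the longest increasing subsequence has length 3, e.g. 6, 10, 13.

3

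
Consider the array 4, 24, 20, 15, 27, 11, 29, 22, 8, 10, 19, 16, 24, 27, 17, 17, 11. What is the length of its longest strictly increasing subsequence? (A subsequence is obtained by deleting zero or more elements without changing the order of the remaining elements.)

6

One longest increasing subsequence is 4, 8, 10, 19, 24, 27 (positions 1,9,10,11,13,14), of length 6; no longer one exists.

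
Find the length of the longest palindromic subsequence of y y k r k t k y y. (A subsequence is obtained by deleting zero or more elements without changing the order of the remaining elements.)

7

One longest palindromic subsequence is yyktkyy (positions 1,2,3,6,7,8,9); it reads the same forward and backward, and the interval DP gives dp[1][9] = 7.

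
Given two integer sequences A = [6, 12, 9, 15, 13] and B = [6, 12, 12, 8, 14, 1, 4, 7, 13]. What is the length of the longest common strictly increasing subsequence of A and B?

3

For each value that appears in both, track the longest common increasing run ending there.
The best achievable length is 3; one witness is 6, 12, 13 (A-positions 1,2,5, B-positions 1,2,9).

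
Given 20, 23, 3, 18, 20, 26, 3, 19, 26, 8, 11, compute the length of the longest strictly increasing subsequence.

4

One longest increasing subsequence is 3, 18, 20, 26 (positions 3,4,5,6), of length 4; no longer one exists.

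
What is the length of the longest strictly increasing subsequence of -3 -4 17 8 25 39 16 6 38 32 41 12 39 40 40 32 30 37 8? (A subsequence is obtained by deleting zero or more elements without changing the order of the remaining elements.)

Scanning left to right, the best length ending at each element is: -3→1, -4→1, 17→2, 8→2, 25→3, 39→4, 16→3, 6→2, 38→4, 32→4, 41→5, 12→3, 39→5, 40→6, 40→6, 32→4, 30→4, 37→5, 8→3.
So the longest increasing subsequence has length 6, e.g. -3, 17, 25, 38, 39, 40.

6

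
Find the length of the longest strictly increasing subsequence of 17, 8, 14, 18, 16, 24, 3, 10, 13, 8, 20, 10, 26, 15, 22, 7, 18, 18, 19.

Let dp[i] be the longest increasing subsequence ending at position i. Then dp = [1, 1, 2, 3, 3, 4, 1, 2, 3, 2, 4, 3, 5, 4, 5, 2, 5, 5, 6].
The maximum is 6; one witness is 8, 10, 13, 15, 18, 19 at positions 2,8,9,14,17,19.

6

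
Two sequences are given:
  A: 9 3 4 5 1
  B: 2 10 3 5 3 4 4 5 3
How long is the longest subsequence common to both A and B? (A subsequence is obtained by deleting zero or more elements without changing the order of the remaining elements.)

Backtracking the LCS table gives one alignment: 3 (A2,B5) → 4 (A3,B7) → 5 (A4,B8).
So the longest common subsequence has length 3.

3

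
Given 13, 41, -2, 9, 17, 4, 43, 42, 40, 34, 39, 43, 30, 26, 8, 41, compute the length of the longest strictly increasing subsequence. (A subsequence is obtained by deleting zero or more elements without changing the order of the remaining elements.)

Let dp[i] be the longest increasing subsequence ending at position i. Then dp = [1, 2, 1, 2, 3, 2, 4, 4, 4, 4, 5, 6, 4, 4, 3, 6].
The maximum is 6; one witness is -2, 9, 17, 34, 39, 43 at positions 3,4,5,10,11,12.

6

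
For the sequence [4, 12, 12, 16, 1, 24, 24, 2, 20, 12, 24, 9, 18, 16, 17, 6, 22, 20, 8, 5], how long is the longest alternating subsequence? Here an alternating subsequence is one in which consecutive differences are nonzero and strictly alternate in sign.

Track the best alternating length ending on an up-step vs a down-step at each position: up/down = 1/1, 2/1, 2/1, 2/1, 1/3, 4/1, 4/1, 4/5, 6/5, 6/7, 8/1, 6/9, 10/9, 10/11, 12/11, 6/13, 14/9, 14/15, 14/15, 6/15.
The maximum over both is 15; one such subsequence is 4, 12, 1, 24, 2, 20, 12, 24, 9, 18, 16, 17, 6, 22, 20.

15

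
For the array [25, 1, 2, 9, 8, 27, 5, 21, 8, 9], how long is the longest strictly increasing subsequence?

One longest increasing subsequence is 1, 2, 5, 8, 9 (positions 2,3,7,9,10), of length 5; no longer one exists.

5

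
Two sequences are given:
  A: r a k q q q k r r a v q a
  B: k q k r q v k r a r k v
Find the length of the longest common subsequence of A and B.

7

A longest common subsequence is kqqkrrv (length 7); the LCS DP confirms no longer common subsequence exists.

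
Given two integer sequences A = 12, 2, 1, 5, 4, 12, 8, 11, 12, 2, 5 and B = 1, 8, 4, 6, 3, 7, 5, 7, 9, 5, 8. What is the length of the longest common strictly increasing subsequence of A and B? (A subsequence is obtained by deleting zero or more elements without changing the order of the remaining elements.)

A longest common strictly increasing subsequence is 1, 4, 5 (length 3); it appears in order in both A and B, and no longer such subsequence exists.

3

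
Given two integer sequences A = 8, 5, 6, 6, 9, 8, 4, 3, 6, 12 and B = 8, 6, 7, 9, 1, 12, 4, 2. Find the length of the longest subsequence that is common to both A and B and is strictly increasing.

For each value that appears in both, track the longest common increasing run ending there.
The best achievable length is 3; one witness is 8, 9, 12 (A-positions 1,5,10, B-positions 1,4,6).

3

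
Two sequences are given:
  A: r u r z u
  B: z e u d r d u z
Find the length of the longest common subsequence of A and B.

A longest common subsequence is ruz (length 3); the LCS DP confirms no longer common subsequence exists.

3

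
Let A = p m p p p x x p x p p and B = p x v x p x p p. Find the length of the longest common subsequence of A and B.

Backtracking the LCS table gives one alignment: p (A5,B1) → x (A6,B2) → x (A7,B4) → p (A8,B5) → x (A9,B6) → p (A10,B7) → p (A11,B8).
So the longest common subsequence has length 7.

7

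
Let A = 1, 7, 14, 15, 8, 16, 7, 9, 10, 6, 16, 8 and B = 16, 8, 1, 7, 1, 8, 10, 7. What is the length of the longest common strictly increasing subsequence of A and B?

For each value that appears in both, track the longest common increasing run ending there.
The best achievable length is 4; one witness is 1, 7, 8, 10 (A-positions 1,2,5,9, B-positions 3,4,6,7).

4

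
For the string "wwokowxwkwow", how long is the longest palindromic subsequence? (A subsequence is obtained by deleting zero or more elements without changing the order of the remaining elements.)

9

Using dp[i][j] = 2 + dp[i+1][j−1] if the ends match, else max(dp[i+1][j], dp[i][j−1]):
dp[1][12] = 9. A witness is wokwxwkow at positions 1,3,4,6,7,8,9,11,12.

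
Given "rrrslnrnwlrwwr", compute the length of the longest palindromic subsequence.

9

One longest palindromic subsequence is rrlnrnlrr (positions 1,3,5,6,7,8,10,11,14); it reads the same forward and backward, and the interval DP gives dp[1][14] = 9.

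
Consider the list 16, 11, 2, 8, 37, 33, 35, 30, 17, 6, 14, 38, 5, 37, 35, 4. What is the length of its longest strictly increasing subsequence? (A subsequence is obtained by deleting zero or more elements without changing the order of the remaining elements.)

5

One longest increasing subsequence is 2, 8, 33, 35, 38 (positions 3,4,6,7,12), of length 5; no longer one exists.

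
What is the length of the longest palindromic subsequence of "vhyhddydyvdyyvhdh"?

9

One longest palindromic subsequence is hdyydyydh (positions 2,5,7,9,11,12,13,16,17); it reads the same forward and backward, and the interval DP gives dp[1][17] = 9.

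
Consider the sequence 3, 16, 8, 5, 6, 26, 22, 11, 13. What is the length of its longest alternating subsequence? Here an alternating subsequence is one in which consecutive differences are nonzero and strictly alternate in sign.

6

A longest alternating subsequence is 3, 16, 8, 26, 11, 13 (positions 1,2,3,6,8,9); its 5 consecutive differences strictly alternate in sign, and length 6 is optimal.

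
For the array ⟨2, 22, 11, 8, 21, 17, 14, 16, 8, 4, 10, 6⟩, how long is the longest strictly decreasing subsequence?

6

Let dp[i] be the longest decreasing subsequence ending at position i. Then dp = [1, 1, 2, 3, 2, 3, 4, 4, 5, 6, 5, 6].
The maximum is 6; one witness is 22, 21, 17, 14, 8, 4 at positions 2,5,6,7,9,10.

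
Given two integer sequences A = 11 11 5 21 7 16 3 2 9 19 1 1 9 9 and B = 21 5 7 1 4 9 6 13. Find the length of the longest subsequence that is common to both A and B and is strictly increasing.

A longest common strictly increasing subsequence is 5, 7, 9 (length 3); it appears in order in both A and B, and no longer such subsequence exists.

3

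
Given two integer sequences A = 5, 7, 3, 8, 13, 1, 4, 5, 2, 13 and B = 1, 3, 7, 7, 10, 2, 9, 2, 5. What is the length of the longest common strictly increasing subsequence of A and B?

2

For each value that appears in both, track the longest common increasing run ending there.
The best achievable length is 2; one witness is 1, 2 (A-positions 6,9, B-positions 1,6).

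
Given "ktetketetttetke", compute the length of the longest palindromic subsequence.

One longest palindromic subsequence is ektetttetke (positions 3,5,7,8,9,10,11,12,13,14,15); it reads the same forward and backward, and the interval DP gives dp[1][15] = 11.

11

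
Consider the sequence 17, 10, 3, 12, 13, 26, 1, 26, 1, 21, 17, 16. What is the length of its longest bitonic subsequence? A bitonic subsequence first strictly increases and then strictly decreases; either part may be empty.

7

One longest bitonic subsequence is 10, 12, 13, 26, 21, 17, 16 (positions 2,4,5,6,10,11,12): it rises to 26 then falls. Length 7 is optimal.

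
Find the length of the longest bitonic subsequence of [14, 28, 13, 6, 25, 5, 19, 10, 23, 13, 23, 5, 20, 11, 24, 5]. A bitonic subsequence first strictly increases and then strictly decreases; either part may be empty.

Let inc[i] be the LIS ending at i and dec[i] the longest strictly decreasing subsequence starting at i. inc = [1, 2, 1, 1, 2, 1, 2, 2, 3, 3, 4, 1, 4, 3, 5, 1], dec = [4, 6, 3, 2, 5, 1, 4, 2, 4, 3, 4, 1, 3, 2, 2, 1].
max_i inc[i]+dec[i]−1 = 7, with one witness 14, 28, 25, 23, 20, 11, 5.

7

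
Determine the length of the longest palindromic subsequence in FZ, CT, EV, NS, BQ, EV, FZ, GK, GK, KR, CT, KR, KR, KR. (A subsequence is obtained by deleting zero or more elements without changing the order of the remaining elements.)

5

One longest palindromic subsequence is CT EV BQ EV CT (positions 2,3,5,6,11); it reads the same forward and backward, and the interval DP gives dp[1][14] = 5.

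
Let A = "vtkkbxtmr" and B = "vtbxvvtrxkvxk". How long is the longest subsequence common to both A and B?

A longest common subsequence is vtbxtr (length 6); the LCS DP confirms no longer common subsequence exists.

6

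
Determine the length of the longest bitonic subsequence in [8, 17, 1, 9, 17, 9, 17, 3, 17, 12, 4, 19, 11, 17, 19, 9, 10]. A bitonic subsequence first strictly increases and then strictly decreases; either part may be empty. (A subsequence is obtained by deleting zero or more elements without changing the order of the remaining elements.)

Let inc[i] be the LIS ending at i and dec[i] the longest strictly decreasing subsequence starting at i. inc = [1, 2, 1, 2, 3, 2, 3, 2, 3, 3, 3, 4, 4, 5, 6, 4, 5], dec = [2, 4, 1, 2, 4, 2, 4, 1, 4, 3, 1, 3, 2, 2, 2, 1, 1].
max_i inc[i]+dec[i]−1 = 7, with one witness 1, 3, 4, 11, 17, 19, 10.

7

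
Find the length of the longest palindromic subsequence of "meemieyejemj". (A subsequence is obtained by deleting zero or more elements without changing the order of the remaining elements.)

One longest palindromic subsequence is meeyeem (positions 1,2,6,7,8,10,11); it reads the same forward and backward, and the interval DP gives dp[1][12] = 7.

7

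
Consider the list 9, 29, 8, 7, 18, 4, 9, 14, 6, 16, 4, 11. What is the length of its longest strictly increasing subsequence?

4

Let dp[i] be the longest increasing subsequence ending at position i. Then dp = [1, 2, 1, 1, 2, 1, 2, 3, 2, 4, 1, 3].
The maximum is 4; one witness is 8, 9, 14, 16 at positions 3,7,8,10.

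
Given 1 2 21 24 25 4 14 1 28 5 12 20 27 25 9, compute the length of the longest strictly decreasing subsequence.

4

One longest decreasing subsequence is 21, 14, 12, 9 (positions 3,7,11,15), of length 4; no longer one exists.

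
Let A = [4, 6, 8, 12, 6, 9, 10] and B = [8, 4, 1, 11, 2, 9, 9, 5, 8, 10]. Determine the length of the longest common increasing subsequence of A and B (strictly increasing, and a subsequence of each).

3

A longest common strictly increasing subsequence is 8, 9, 10 (length 3); it appears in order in both A and B, and no longer such subsequence exists.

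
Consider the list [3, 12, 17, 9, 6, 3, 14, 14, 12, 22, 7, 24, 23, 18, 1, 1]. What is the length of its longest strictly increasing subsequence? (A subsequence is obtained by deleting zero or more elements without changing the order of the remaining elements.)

Scanning left to right, the best length ending at each element is: 3→1, 12→2, 17→3, 9→2, 6→2, 3→1, 14→3, 14→3, 12→3, 22→4, 7→3, 24→5, 23→5, 18→4, 1→1, 1→1.
So the longest increasing subsequence has length 5, e.g. 3, 12, 17, 22, 24.

5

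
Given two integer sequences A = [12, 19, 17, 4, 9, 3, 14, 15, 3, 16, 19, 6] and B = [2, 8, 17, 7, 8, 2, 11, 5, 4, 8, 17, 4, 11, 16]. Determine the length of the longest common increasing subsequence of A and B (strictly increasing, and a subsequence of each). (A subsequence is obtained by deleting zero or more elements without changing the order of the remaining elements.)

A longest common strictly increasing subsequence is 4, 16 (length 2); it appears in order in both A and B, and no longer such subsequence exists.

2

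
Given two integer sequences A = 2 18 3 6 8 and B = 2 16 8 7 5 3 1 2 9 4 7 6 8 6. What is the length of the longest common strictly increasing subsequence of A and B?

4

A longest common strictly increasing subsequence is 2, 3, 6, 8 (length 4); it appears in order in both A and B, and no longer such subsequence exists.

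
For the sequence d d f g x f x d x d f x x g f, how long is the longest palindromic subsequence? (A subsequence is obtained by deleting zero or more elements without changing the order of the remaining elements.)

11

Using dp[i][j] = 2 + dp[i+1][j−1] if the ends match, else max(dp[i+1][j], dp[i][j−1]):
dp[1][15] = 11. A witness is fgxxdxdxxgf at positions 3,4,5,7,8,9,10,12,13,14,15.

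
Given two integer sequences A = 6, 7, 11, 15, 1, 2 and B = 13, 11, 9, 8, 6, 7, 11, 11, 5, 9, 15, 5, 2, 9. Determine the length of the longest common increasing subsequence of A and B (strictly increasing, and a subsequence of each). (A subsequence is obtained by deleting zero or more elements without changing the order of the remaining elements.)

A longest common strictly increasing subsequence is 6, 7, 11, 15 (length 4); it appears in order in both A and B, and no longer such subsequence exists.

4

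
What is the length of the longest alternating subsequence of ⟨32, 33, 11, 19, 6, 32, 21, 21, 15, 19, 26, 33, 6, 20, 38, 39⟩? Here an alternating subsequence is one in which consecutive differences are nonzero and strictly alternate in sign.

10

Track the best alternating length ending on an up-step vs a down-step at each position: up/down = 1/1, 2/1, 1/3, 4/3, 1/5, 6/3, 6/7, 6/7, 6/7, 8/7, 8/7, 8/1, 1/9, 10/9, 10/1, 10/1.
The maximum over both is 10; one such subsequence is 32, 33, 11, 19, 6, 32, 15, 19, 6, 20.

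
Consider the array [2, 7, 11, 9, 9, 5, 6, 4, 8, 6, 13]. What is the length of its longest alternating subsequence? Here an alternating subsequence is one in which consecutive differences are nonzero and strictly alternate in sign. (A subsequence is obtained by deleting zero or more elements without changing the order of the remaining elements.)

Track the best alternating length ending on an up-step vs a down-step at each position: up/down = 1/1, 2/1, 2/1, 2/3, 2/3, 2/3, 4/3, 2/5, 6/3, 6/7, 8/1.
The maximum over both is 8; one such subsequence is 2, 7, 5, 6, 4, 8, 6, 13.

8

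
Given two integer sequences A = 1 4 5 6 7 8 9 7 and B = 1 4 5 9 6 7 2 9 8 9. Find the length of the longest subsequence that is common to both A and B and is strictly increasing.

A longest common strictly increasing subsequence is 1, 4, 5, 6, 7, 8, 9 (length 7); it appears in order in both A and B, and no longer such subsequence exists.

7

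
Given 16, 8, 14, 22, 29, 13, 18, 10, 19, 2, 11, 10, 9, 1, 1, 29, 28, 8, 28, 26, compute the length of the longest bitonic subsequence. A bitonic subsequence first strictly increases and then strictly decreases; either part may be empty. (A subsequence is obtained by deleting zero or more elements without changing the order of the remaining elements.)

One longest bitonic subsequence is 8, 14, 22, 29, 19, 11, 10, 9, 8 (positions 2,3,4,5,9,11,12,13,18): it rises to 29 then falls. Length 9 is optimal.

9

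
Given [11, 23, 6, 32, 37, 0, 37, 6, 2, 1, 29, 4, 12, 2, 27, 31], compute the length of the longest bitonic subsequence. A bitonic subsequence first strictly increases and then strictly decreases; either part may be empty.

Let inc[i] be the LIS ending at i and dec[i] the longest strictly decreasing subsequence starting at i. inc = [1, 2, 1, 3, 4, 1, 4, 2, 2, 2, 3, 3, 4, 3, 5, 6], dec = [4, 4, 3, 4, 4, 1, 4, 3, 2, 1, 3, 2, 2, 1, 1, 1].
max_i inc[i]+dec[i]−1 = 7, with one witness 11, 23, 32, 37, 29, 12, 2.

7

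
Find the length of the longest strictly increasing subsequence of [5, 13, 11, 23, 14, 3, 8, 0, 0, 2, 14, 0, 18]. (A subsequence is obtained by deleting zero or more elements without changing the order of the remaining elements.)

4

One longest increasing subsequence is 5, 13, 14, 18 (positions 1,2,5,13), of length 4; no longer one exists.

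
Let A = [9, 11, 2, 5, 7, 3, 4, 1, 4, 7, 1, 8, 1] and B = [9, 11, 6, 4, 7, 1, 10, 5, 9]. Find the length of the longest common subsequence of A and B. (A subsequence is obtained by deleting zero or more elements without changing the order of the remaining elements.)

A longest common subsequence is 9, 11, 4, 7, 1 (length 5); the LCS DP confirms no longer common subsequence exists.

5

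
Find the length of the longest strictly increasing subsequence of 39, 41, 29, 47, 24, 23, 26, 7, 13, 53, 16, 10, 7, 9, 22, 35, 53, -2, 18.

One longest increasing subsequence is 7, 13, 16, 22, 35, 53 (positions 8,9,11,15,16,17), of length 6; no longer one exists.

6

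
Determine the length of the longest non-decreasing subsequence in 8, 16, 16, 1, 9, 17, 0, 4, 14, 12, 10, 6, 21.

5

One longest non-decreasing subsequence is 8, 16, 16, 17, 21 (positions 1,2,3,6,13), of length 5; no longer one exists.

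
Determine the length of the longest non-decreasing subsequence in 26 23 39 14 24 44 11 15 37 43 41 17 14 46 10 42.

One longest non-decreasing subsequence is 23, 24, 37, 43, 46 (positions 2,5,9,10,14), of length 5; no longer one exists.

5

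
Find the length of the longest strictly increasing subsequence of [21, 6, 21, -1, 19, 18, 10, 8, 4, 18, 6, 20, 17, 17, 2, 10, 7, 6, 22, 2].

5

Scanning left to right, the best length ending at each element is: 21→1, 6→1, 21→2, -1→1, 19→2, 18→2, 10→2, 8→2, 4→2, 18→3, 6→3, 20→4, 17→4, 17→4, 2→2, 10→4, 7→4, 6→3, 22→5, 2→2.
So the longest increasing subsequence has length 5, e.g. 6, 10, 18, 20, 22.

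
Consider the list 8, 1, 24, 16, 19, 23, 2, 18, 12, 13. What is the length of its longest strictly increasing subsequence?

4

Let dp[i] be the longest increasing subsequence ending at position i. Then dp = [1, 1, 2, 2, 3, 4, 2, 3, 3, 4].
The maximum is 4; one witness is 8, 16, 19, 23 at positions 1,4,5,6.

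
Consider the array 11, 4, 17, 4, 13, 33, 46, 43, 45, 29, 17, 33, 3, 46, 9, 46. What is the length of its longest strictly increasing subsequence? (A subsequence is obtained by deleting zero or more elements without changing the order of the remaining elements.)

Scanning left to right, the best length ending at each element is: 11→1, 4→1, 17→2, 4→1, 13→2, 33→3, 46→4, 43→4, 45→5, 29→3, 17→3, 33→4, 3→1, 46→6, 9→2, 46→6.
So the longest increasing subsequence has length 6, e.g. 11, 17, 33, 43, 45, 46.

6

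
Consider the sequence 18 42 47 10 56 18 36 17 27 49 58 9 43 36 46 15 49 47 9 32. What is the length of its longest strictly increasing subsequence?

6

Let dp[i] be the longest increasing subsequence ending at position i. Then dp = [1, 2, 3, 1, 4, 2, 3, 2, 3, 4, 5, 1, 4, 4, 5, 2, 6, 6, 1, 4].
The maximum is 6; one witness is 10, 18, 36, 43, 46, 49 at positions 4,6,7,13,15,17.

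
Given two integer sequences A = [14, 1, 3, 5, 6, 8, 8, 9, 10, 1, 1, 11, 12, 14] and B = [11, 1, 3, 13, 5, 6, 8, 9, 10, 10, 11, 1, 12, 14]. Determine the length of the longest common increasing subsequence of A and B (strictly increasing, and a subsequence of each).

10

A longest common strictly increasing subsequence is 1, 3, 5, 6, 8, 9, 10, 11, 12, 14 (length 10); it appears in order in both A and B, and no longer such subsequence exists.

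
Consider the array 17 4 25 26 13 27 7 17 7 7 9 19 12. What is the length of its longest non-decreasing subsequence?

6

Scanning left to right, the best length ending at each element is: 17→1, 4→1, 25→2, 26→3, 13→2, 27→4, 7→2, 17→3, 7→3, 7→4, 9→5, 19→6, 12→6.
So the longest non-decreasing subsequence has length 6, e.g. 4, 7, 7, 7, 9, 19.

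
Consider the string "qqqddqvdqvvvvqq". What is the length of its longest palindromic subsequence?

9

Using dp[i][j] = 2 + dp[i+1][j−1] if the ends match, else max(dp[i+1][j], dp[i][j−1]):
dp[1][15] = 9. A witness is qqvvvvvqq at positions 1,2,7,10,11,12,13,14,15.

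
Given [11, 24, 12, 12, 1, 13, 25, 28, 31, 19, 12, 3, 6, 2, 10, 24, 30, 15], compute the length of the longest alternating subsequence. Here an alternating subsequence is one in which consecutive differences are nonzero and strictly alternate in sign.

9

Track the best alternating length ending on an up-step vs a down-step at each position: up/down = 1/1, 2/1, 2/3, 2/3, 1/3, 4/3, 4/1, 4/1, 4/1, 4/5, 4/5, 4/5, 6/5, 4/7, 8/5, 8/5, 8/5, 8/9.
The maximum over both is 9; one such subsequence is 11, 24, 12, 13, 3, 6, 2, 24, 15.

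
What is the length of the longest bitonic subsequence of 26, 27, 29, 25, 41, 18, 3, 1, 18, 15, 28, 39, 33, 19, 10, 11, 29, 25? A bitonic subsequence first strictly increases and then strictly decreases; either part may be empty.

8

Let inc[i] be the LIS ending at i and dec[i] the longest strictly decreasing subsequence starting at i. inc = [1, 2, 3, 1, 4, 1, 1, 1, 2, 2, 3, 4, 4, 3, 2, 3, 4, 4], dec = [5, 5, 5, 4, 5, 3, 2, 1, 3, 2, 3, 4, 3, 2, 1, 1, 2, 1].
max_i inc[i]+dec[i]−1 = 8, with one witness 26, 27, 29, 41, 39, 33, 29, 25.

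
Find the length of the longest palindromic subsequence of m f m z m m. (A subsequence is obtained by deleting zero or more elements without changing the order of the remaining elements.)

One longest palindromic subsequence is mmzmm (positions 1,3,4,5,6); it reads the same forward and backward, and the interval DP gives dp[1][6] = 5.

5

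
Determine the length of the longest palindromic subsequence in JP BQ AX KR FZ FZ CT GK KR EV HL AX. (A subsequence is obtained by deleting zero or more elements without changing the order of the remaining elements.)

6

Using dp[i][j] = 2 + dp[i+1][j−1] if the ends match, else max(dp[i+1][j], dp[i][j−1]):
dp[1][12] = 6. A witness is AX KR FZ FZ KR AX at positions 3,4,5,6,9,12.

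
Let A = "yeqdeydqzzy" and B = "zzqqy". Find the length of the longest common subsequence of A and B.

3

Backtracking the LCS table gives one alignment: q (A3,B3) → q (A8,B4) → y (A11,B5).
So the longest common subsequence has length 3.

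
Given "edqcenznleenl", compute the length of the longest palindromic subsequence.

One longest palindromic subsequence is eenznee (positions 1,5,6,7,8,10,11); it reads the same forward and backward, and the interval DP gives dp[1][13] = 7.

7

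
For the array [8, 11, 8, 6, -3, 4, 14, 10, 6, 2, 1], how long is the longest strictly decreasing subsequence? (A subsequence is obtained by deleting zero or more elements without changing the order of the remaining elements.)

6

Let dp[i] be the longest decreasing subsequence ending at position i. Then dp = [1, 1, 2, 3, 4, 4, 1, 2, 3, 5, 6].
The maximum is 6; one witness is 11, 8, 6, 4, 2, 1 at positions 2,3,4,6,10,11.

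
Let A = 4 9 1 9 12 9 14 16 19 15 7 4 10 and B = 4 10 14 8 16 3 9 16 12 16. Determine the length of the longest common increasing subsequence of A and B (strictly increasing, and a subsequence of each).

A longest common strictly increasing subsequence is 4, 9, 12, 16 (length 4); it appears in order in both A and B, and no longer such subsequence exists.

4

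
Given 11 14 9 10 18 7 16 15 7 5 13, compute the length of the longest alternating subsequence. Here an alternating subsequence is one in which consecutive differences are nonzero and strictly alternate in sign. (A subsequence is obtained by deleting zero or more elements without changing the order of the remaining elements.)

A longest alternating subsequence is 11, 14, 9, 10, 7, 16, 7, 13 (positions 1,2,3,4,6,7,9,11); its 7 consecutive differences strictly alternate in sign, and length 8 is optimal.

8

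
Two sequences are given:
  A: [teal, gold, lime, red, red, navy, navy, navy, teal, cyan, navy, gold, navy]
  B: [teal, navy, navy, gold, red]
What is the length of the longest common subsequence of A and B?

4

A longest common subsequence is teal, navy, navy, gold (length 4); the LCS DP confirms no longer common subsequence exists.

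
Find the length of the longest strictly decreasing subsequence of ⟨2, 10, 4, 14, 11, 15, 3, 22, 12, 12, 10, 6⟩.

One longest decreasing subsequence is 14, 11, 10, 6 (positions 4,5,11,12), of length 4; no longer one exists.

4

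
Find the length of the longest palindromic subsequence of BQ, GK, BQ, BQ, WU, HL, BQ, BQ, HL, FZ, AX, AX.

5

One longest palindromic subsequence is BQ BQ HL BQ BQ (positions 3,4,6,7,8); it reads the same forward and backward, and the interval DP gives dp[1][12] = 5.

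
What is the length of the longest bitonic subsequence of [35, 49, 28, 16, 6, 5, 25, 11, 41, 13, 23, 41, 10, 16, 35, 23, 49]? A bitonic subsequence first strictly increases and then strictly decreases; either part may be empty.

One longest bitonic subsequence is 6, 11, 13, 23, 41, 35, 23 (positions 5,8,10,11,12,15,16): it rises to 41 then falls. Length 7 is optimal.

7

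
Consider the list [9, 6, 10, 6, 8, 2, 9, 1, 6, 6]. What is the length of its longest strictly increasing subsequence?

3

Let dp[i] be the longest increasing subsequence ending at position i. Then dp = [1, 1, 2, 1, 2, 1, 3, 1, 2, 2].
The maximum is 3; one witness is 6, 8, 9 at positions 2,5,7.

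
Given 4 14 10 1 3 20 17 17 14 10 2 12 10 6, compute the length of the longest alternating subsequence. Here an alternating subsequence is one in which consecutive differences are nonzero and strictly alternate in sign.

7

Track the best alternating length ending on an up-step vs a down-step at each position: up/down = 1/1, 2/1, 2/3, 1/3, 4/3, 4/1, 4/5, 4/5, 4/5, 4/5, 4/5, 6/5, 6/7, 6/7.
The maximum over both is 7; one such subsequence is 4, 14, 10, 20, 10, 12, 10.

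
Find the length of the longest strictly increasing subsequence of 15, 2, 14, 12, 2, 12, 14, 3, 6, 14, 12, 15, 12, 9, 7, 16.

6

Scanning left to right, the best length ending at each element is: 15→1, 2→1, 14→2, 12→2, 2→1, 12→2, 14→3, 3→2, 6→3, 14→4, 12→4, 15→5, 12→4, 9→4, 7→4, 16→6.
So the longest increasing subsequence has length 6, e.g. 2, 3, 6, 14, 15, 16.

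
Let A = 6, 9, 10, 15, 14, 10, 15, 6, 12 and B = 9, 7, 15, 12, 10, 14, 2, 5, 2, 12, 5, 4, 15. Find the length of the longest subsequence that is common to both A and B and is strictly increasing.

4

A longest common strictly increasing subsequence is 9, 10, 14, 15 (length 4); it appears in order in both A and B, and no longer such subsequence exists.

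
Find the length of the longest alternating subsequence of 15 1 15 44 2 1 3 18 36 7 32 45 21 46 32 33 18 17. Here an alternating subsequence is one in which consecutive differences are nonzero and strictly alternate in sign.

A longest alternating subsequence is 15, 1, 15, 2, 18, 7, 32, 21, 46, 32, 33, 18 (positions 1,2,3,5,8,10,11,13,14,15,16,17); its 11 consecutive differences strictly alternate in sign, and length 12 is optimal.

12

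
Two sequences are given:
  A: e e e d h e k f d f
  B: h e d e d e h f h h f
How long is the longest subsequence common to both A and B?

6

Backtracking the LCS table gives one alignment: e (A1,B2) → e (A2,B4) → e (A3,B6) → h (A5,B7) → f (A8,B8) → f (A10,B11).
So the longest common subsequence has length 6.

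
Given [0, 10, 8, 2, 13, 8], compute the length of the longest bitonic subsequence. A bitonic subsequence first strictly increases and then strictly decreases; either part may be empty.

Let inc[i] be the LIS ending at i and dec[i] the longest strictly decreasing subsequence starting at i. inc = [1, 2, 2, 2, 3, 3], dec = [1, 3, 2, 1, 2, 1].
max_i inc[i]+dec[i]−1 = 4, with one witness 0, 10, 8, 2.

4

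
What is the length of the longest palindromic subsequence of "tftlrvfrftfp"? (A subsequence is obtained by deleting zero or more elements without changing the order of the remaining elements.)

One longest palindromic subsequence is ftfrftf (positions 2,3,7,8,9,10,11); it reads the same forward and backward, and the interval DP gives dp[1][12] = 7.

7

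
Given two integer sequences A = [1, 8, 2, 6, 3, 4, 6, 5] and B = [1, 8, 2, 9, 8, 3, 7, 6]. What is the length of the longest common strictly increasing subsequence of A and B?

A longest common strictly increasing subsequence is 1, 2, 3, 6 (length 4); it appears in order in both A and B, and no longer such subsequence exists.

4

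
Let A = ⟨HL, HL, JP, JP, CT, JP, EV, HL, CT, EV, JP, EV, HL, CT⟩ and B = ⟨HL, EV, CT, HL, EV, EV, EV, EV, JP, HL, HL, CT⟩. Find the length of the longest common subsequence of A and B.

7

Backtracking the LCS table gives one alignment: HL (A1,B1) → HL (A2,B4) → EV (A7,B7) → EV (A10,B8) → JP (A11,B9) → HL (A13,B11) → CT (A14,B12).
So the longest common subsequence has length 7.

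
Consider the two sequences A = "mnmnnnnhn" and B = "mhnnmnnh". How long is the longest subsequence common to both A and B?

A longest common subsequence is mnmnnh (length 6); the LCS DP confirms no longer common subsequence exists.

6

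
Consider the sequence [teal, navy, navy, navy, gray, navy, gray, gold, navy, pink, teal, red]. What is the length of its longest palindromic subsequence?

Using dp[i][j] = 2 + dp[i+1][j−1] if the ends match, else max(dp[i+1][j], dp[i][j−1]):
dp[1][12] = 7. A witness is teal navy gray navy gray navy teal at positions 1,4,5,6,7,9,11.

7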